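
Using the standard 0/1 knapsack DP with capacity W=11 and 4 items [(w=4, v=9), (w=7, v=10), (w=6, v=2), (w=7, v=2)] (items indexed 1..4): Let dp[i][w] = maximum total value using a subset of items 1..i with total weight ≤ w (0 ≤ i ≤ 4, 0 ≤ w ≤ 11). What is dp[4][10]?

i\w   0   1   2   3   4   5   6   7   8   9  10  11
  0   0   0   0   0   0   0   0   0   0   0   0   0
  1   0   0   0   0   9   9   9   9   9   9   9   9
  2   0   0   0   0   9   9   9  10  10  10  10  19
  3   0   0   0   0   9   9   9  10  10  10  11  19
  4   0   0   0   0   9   9   9  10  10  10  11  19

11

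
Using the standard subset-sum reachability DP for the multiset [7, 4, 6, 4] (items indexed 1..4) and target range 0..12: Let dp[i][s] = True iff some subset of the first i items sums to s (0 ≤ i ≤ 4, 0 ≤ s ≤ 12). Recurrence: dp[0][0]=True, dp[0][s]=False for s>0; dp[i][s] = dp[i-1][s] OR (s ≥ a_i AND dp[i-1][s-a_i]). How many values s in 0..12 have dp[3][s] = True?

6

i\s   0   1   2   3   4   5   6   7   8   9  10  11  12
  0   T   F   F   F   F   F   F   F   F   F   F   F   F
  1   T   F   F   F   F   F   F   T   F   F   F   F   F
  2   T   F   F   F   T   F   F   T   F   F   F   T   F
  3   T   F   F   F   T   F   T   T   F   F   T   T   F
  4   T   F   F   F   T   F   T   T   T   F   T   T   F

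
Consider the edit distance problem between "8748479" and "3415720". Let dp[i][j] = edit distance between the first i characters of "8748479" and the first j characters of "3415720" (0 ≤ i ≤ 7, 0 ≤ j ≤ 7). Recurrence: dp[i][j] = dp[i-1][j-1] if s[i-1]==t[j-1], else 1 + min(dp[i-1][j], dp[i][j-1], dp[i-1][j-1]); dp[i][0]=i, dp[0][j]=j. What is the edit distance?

   ''  3  4  1  5  7  2  0
''  0  1  2  3  4  5  6  7
 8  1  1  2  3  4  5  6  7
 7  2  2  2  3  4  4  5  6
 4  3  3  2  3  4  5  5  6
 8  4  4  3  3  4  5  6  6
 4  5  5  4  4  4  5  6  7
 7  6  6  5  5  5  4  5  6
 9  7  7  6  6  6  5  5  6

6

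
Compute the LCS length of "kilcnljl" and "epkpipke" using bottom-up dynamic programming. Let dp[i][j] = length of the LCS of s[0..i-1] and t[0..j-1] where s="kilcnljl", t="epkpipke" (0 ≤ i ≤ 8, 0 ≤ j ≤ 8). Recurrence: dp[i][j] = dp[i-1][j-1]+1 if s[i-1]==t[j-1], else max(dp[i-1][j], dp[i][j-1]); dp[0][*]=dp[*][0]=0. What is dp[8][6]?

2

   ''  e  p  k  p  i  p  k  e
''  0  0  0  0  0  0  0  0  0
 k  0  0  0  1  1  1  1  1  1
 i  0  0  0  1  1  2  2  2  2
 l  0  0  0  1  1  2  2  2  2
 c  0  0  0  1  1  2  2  2  2
 n  0  0  0  1  1  2  2  2  2
 l  0  0  0  1  1  2  2  2  2
 j  0  0  0  1  1  2  2  2  2
 l  0  0  0  1  1  2  2  2  2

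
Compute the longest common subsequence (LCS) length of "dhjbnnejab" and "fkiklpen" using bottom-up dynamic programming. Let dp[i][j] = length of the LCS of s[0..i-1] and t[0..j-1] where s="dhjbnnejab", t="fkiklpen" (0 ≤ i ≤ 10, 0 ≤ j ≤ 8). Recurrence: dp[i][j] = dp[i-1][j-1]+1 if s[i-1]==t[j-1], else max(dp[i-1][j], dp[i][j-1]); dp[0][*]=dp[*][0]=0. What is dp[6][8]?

   ''  f  k  i  k  l  p  e  n
''  0  0  0  0  0  0  0  0  0
 d  0  0  0  0  0  0  0  0  0
 h  0  0  0  0  0  0  0  0  0
 j  0  0  0  0  0  0  0  0  0
 b  0  0  0  0  0  0  0  0  0
 n  0  0  0  0  0  0  0  0  1
 n  0  0  0  0  0  0  0  0  1
 e  0  0  0  0  0  0  0  1  1
 j  0  0  0  0  0  0  0  1  1
 a  0  0  0  0  0  0  0  1  1
 b  0  0  0  0  0  0  0  1  1

1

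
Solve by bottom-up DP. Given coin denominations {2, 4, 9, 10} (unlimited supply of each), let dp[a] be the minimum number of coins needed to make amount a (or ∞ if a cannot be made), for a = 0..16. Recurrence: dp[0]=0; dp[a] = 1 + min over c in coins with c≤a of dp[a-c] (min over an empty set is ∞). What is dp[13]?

 a  0  1  2  3  4  5  6  7  8  9 10 11 12 13 14 15 16
dp  0  -  1  -  1  -  2  -  2  1  1  2  2  2  2  3  3
(- denotes ∞ / unreachable)

2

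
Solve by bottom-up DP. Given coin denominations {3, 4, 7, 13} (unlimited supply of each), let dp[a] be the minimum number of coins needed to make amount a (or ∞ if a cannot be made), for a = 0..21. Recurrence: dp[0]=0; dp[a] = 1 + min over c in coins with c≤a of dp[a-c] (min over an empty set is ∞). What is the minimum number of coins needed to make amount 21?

 a  0  1  2  3  4  5  6  7  8  9 10 11 12 13 14 15 16 17 18 19 20 21
dp  0  -  -  1  1  -  2  1  2  3  2  2  3  1  2  3  2  2  3  3  2  3
(- denotes ∞ / unreachable)

3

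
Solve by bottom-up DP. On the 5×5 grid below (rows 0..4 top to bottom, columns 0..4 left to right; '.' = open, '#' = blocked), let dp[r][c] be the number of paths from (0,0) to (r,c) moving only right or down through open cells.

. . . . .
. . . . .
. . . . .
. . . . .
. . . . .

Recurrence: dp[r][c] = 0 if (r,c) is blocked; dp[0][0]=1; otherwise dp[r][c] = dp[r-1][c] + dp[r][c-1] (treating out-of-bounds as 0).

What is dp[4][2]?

15

r\c   0   1   2   3   4
  0   1   1   1   1   1
  1   1   2   3   4   5
  2   1   3   6  10  15
  3   1   4  10  20  35
  4   1   5  15  35  70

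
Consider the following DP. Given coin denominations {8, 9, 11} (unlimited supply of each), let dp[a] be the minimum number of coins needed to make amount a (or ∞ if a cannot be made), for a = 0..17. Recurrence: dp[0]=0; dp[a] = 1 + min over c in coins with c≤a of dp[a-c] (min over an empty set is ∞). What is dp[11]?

 a  0  1  2  3  4  5  6  7  8  9 10 11 12 13 14 15 16 17
dp  0  -  -  -  -  -  -  -  1  1  -  1  -  -  -  -  2  2
(- denotes ∞ / unreachable)

1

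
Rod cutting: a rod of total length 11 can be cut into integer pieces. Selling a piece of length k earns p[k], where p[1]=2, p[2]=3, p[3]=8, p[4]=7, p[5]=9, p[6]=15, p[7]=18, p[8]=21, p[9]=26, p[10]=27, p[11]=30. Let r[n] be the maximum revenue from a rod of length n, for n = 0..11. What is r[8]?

   n    0    1    2    3    4    5    6    7    8    9   10   11
r[n]    0    2    4    8   10   12   16   18   21   26   28   30

21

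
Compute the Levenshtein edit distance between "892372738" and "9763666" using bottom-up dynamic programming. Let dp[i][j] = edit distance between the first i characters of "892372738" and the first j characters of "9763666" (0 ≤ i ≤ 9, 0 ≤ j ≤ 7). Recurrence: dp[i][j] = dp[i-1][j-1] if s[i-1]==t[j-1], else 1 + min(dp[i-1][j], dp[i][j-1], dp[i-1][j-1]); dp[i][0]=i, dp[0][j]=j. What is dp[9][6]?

7

   ''  9  7  6  3  6  6  6
''  0  1  2  3  4  5  6  7
 8  1  1  2  3  4  5  6  7
 9  2  1  2  3  4  5  6  7
 2  3  2  2  3  4  5  6  7
 3  4  3  3  3  3  4  5  6
 7  5  4  3  4  4  4  5  6
 2  6  5  4  4  5  5  5  6
 7  7  6  5  5  5  6  6  6
 3  8  7  6  6  5  6  7  7
 8  9  8  7  7  6  6  7  8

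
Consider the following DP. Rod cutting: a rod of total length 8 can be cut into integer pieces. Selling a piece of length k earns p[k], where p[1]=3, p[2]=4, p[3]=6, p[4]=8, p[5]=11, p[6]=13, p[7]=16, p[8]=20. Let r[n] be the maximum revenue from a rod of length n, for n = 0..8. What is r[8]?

24

   n    0    1    2    3    4    5    6    7    8
r[n]    0    3    6    9   12   15   18   21   24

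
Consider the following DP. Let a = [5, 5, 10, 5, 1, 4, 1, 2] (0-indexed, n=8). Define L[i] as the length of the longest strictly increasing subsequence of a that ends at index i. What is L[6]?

1

   i    0    1    2    3    4    5    6    7
a[i]    5    5   10    5    1    4    1    2
L[i]    1    1    2    1    1    2    1    2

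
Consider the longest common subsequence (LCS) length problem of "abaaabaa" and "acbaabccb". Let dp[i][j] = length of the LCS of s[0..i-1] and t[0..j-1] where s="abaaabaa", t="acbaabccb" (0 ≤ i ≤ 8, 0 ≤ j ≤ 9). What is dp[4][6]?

   ''  a  c  b  a  a  b  c  c  b
''  0  0  0  0  0  0  0  0  0  0
 a  0  1  1  1  1  1  1  1  1  1
 b  0  1  1  2  2  2  2  2  2  2
 a  0  1  1  2  3  3  3  3  3  3
 a  0  1  1  2  3  4  4  4  4  4
 a  0  1  1  2  3  4  4  4  4  4
 b  0  1  1  2  3  4  5  5  5  5
 a  0  1  1  2  3  4  5  5  5  5
 a  0  1  1  2  3  4  5  5  5  5

4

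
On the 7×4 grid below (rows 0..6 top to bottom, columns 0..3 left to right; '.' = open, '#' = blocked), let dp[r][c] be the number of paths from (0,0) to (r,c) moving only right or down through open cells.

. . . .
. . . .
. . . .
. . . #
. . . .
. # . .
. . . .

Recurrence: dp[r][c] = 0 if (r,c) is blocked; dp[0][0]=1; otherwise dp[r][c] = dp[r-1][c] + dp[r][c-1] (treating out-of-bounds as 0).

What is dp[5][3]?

30

r\c   0   1   2   3
  0   1   1   1   1
  1   1   2   3   4
  2   1   3   6  10
  3   1   4  10   0
  4   1   5  15  15
  5   1   0  15  30
  6   1   1  16  46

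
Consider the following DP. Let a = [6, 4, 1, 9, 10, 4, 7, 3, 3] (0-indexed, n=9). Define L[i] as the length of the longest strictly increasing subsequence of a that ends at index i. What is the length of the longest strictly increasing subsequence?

3

   i    0    1    2    3    4    5    6    7    8
a[i]    6    4    1    9   10    4    7    3    3
L[i]    1    1    1    2    3    2    3    2    2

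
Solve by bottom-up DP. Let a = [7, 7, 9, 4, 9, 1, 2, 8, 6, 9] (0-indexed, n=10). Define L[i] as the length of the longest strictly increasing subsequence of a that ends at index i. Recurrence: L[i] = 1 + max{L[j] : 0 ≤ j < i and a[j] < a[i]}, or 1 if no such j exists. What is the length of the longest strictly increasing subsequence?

   i    0    1    2    3    4    5    6    7    8    9
a[i]    7    7    9    4    9    1    2    8    6    9
L[i]    1    1    2    1    2    1    2    3    3    4

4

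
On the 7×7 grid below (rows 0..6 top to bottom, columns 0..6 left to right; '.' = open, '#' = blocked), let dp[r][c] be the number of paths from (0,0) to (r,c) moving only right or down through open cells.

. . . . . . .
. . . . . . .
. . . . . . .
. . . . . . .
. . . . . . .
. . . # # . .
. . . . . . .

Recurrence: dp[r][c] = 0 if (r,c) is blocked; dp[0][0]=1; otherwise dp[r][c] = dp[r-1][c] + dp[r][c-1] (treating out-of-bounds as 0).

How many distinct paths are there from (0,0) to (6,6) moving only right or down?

r\c   0   1   2   3   4   5   6
  0   1   1   1   1   1   1   1
  1   1   2   3   4   5   6   7
  2   1   3   6  10  15  21  28
  3   1   4  10  20  35  56  84
  4   1   5  15  35  70 126 210
  5   1   6  21   0   0 126 336
  6   1   7  28  28  28 154 490

490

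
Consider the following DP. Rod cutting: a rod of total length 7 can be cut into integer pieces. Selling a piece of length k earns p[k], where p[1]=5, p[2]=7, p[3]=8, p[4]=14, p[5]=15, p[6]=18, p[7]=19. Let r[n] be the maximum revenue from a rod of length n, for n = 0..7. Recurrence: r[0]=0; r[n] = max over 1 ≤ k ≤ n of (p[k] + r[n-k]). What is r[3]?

15

   n    0    1    2    3    4    5    6    7
r[n]    0    5   10   15   20   25   30   35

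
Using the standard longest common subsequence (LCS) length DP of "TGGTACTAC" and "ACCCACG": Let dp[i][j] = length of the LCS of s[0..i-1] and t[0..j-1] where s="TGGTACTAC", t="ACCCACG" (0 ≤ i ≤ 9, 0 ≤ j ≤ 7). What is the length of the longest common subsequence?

4

   ''  A  C  C  C  A  C  G
''  0  0  0  0  0  0  0  0
 T  0  0  0  0  0  0  0  0
 G  0  0  0  0  0  0  0  1
 G  0  0  0  0  0  0  0  1
 T  0  0  0  0  0  0  0  1
 A  0  1  1  1  1  1  1  1
 C  0  1  2  2  2  2  2  2
 T  0  1  2  2  2  2  2  2
 A  0  1  2  2  2  3  3  3
 C  0  1  2  3  3  3  4  4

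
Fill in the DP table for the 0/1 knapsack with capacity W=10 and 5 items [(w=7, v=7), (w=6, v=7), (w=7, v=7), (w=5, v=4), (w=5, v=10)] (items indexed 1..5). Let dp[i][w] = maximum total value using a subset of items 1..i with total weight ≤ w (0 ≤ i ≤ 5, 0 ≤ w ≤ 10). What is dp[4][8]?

i\w   0   1   2   3   4   5   6   7   8   9  10
  0   0   0   0   0   0   0   0   0   0   0   0
  1   0   0   0   0   0   0   0   7   7   7   7
  2   0   0   0   0   0   0   7   7   7   7   7
  3   0   0   0   0   0   0   7   7   7   7   7
  4   0   0   0   0   0   4   7   7   7   7   7
  5   0   0   0   0   0  10  10  10  10  10  14

7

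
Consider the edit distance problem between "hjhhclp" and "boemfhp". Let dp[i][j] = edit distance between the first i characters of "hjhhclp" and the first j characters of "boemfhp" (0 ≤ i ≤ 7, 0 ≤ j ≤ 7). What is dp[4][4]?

4

   ''  b  o  e  m  f  h  p
''  0  1  2  3  4  5  6  7
 h  1  1  2  3  4  5  5  6
 j  2  2  2  3  4  5  6  6
 h  3  3  3  3  4  5  5  6
 h  4  4  4  4  4  5  5  6
 c  5  5  5  5  5  5  6  6
 l  6  6  6  6  6  6  6  7
 p  7  7  7  7  7  7  7  6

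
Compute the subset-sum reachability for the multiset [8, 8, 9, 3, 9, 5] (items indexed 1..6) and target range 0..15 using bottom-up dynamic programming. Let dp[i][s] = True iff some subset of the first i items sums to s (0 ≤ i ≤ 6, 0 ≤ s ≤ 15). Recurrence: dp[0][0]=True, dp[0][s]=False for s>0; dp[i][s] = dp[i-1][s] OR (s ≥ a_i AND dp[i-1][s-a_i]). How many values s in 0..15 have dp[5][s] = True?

i\s   0   1   2   3   4   5   6   7   8   9  10  11  12  13  14  15
  0   T   F   F   F   F   F   F   F   F   F   F   F   F   F   F   F
  1   T   F   F   F   F   F   F   F   T   F   F   F   F   F   F   F
  2   T   F   F   F   F   F   F   F   T   F   F   F   F   F   F   F
  3   T   F   F   F   F   F   F   F   T   T   F   F   F   F   F   F
  4   T   F   F   T   F   F   F   F   T   T   F   T   T   F   F   F
  5   T   F   F   T   F   F   F   F   T   T   F   T   T   F   F   F
  6   T   F   F   T   F   T   F   F   T   T   F   T   T   T   T   F

6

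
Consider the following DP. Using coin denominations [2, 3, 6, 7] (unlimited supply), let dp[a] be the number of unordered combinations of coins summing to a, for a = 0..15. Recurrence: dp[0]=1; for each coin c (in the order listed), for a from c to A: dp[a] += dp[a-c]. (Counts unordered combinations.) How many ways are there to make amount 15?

9

after  coin     0     1     2     3     4     5     6     7     8     9    10    11    12    13    14    15
          2     1     0     1     0     1     0     1     0     1     0     1     0     1     0     1     0
          3     1     0     1     1     1     1     2     1     2     2     2     2     3     2     3     3
          6     1     0     1     1     1     1     3     1     3     3     3     3     6     3     6     6
          7     1     0     1     1     1     1     3     2     3     4     4     4     7     6     8     9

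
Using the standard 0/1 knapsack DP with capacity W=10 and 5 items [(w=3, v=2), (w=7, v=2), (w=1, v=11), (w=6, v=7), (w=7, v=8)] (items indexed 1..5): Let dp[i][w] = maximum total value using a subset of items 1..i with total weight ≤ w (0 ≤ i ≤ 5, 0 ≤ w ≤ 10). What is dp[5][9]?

19

i\w   0   1   2   3   4   5   6   7   8   9  10
  0   0   0   0   0   0   0   0   0   0   0   0
  1   0   0   0   2   2   2   2   2   2   2   2
  2   0   0   0   2   2   2   2   2   2   2   4
  3   0  11  11  11  13  13  13  13  13  13  13
  4   0  11  11  11  13  13  13  18  18  18  20
  5   0  11  11  11  13  13  13  18  19  19  20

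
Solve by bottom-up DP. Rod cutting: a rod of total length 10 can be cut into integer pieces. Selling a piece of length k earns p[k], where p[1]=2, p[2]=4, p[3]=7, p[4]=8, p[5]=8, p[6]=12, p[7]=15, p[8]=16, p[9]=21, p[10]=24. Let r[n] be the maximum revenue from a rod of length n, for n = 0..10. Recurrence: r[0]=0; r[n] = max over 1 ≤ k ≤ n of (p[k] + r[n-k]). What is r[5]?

11

   n    0    1    2    3    4    5    6    7    8    9   10
r[n]    0    2    4    7    9   11   14   16   18   21   24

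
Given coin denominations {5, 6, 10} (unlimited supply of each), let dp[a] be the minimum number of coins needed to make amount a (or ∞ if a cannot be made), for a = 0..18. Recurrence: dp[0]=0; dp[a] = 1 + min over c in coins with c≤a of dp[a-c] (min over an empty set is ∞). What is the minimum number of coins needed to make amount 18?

 a  0  1  2  3  4  5  6  7  8  9 10 11 12 13 14 15 16 17 18
dp  0  -  -  -  -  1  1  -  -  -  1  2  2  -  -  2  2  3  3
(- denotes ∞ / unreachable)

3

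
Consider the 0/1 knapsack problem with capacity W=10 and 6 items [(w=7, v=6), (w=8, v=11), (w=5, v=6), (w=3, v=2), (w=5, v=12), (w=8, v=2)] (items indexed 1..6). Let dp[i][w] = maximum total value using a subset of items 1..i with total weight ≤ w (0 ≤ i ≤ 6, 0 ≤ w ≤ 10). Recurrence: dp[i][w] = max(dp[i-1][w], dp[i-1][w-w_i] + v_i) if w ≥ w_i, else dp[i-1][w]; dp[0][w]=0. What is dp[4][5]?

i\w   0   1   2   3   4   5   6   7   8   9  10
  0   0   0   0   0   0   0   0   0   0   0   0
  1   0   0   0   0   0   0   0   6   6   6   6
  2   0   0   0   0   0   0   0   6  11  11  11
  3   0   0   0   0   0   6   6   6  11  11  11
  4   0   0   0   2   2   6   6   6  11  11  11
  5   0   0   0   2   2  12  12  12  14  14  18
  6   0   0   0   2   2  12  12  12  14  14  18

6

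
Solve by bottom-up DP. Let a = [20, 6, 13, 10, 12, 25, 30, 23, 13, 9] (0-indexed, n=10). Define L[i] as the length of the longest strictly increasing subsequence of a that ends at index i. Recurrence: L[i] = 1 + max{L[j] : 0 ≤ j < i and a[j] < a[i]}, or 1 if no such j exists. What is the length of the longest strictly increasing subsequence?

5

   i    0    1    2    3    4    5    6    7    8    9
a[i]   20    6   13   10   12   25   30   23   13    9
L[i]    1    1    2    2    3    4    5    4    4    2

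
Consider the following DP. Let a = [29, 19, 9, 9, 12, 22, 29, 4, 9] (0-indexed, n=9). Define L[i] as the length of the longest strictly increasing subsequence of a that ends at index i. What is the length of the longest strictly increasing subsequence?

   i    0    1    2    3    4    5    6    7    8
a[i]   29   19    9    9   12   22   29    4    9
L[i]    1    1    1    1    2    3    4    1    2

4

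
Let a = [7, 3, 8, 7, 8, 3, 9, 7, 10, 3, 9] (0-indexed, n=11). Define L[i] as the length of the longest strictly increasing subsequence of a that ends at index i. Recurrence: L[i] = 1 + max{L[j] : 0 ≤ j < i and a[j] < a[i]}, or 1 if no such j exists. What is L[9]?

1

   i    0    1    2    3    4    5    6    7    8    9   10
a[i]    7    3    8    7    8    3    9    7   10    3    9
L[i]    1    1    2    2    3    1    4    2    5    1    4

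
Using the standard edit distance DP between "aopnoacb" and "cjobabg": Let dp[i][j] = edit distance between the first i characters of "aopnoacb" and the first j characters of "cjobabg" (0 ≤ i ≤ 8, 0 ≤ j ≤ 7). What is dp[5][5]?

   ''  c  j  o  b  a  b  g
''  0  1  2  3  4  5  6  7
 a  1  1  2  3  4  4  5  6
 o  2  2  2  2  3  4  5  6
 p  3  3  3  3  3  4  5  6
 n  4  4  4  4  4  4  5  6
 o  5  5  5  4  5  5  5  6
 a  6  6  6  5  5  5  6  6
 c  7  6  7  6  6  6  6  7
 b  8  7  7  7  6  7  6  7

5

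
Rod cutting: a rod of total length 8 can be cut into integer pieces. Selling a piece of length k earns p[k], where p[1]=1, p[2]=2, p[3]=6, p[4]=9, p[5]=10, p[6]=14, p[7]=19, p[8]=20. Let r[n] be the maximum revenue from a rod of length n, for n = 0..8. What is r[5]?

10

   n    0    1    2    3    4    5    6    7    8
r[n]    0    1    2    6    9   10   14   19   20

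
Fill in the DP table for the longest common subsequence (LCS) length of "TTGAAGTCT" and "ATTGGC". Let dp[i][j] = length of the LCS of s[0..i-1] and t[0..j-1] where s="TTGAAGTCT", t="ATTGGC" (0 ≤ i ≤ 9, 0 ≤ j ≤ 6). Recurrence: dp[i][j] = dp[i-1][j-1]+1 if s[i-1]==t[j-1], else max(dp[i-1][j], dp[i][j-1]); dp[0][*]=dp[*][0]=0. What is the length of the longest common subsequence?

   ''  A  T  T  G  G  C
''  0  0  0  0  0  0  0
 T  0  0  1  1  1  1  1
 T  0  0  1  2  2  2  2
 G  0  0  1  2  3  3  3
 A  0  1  1  2  3  3  3
 A  0  1  1  2  3  3  3
 G  0  1  1  2  3  4  4
 T  0  1  2  2  3  4  4
 C  0  1  2  2  3  4  5
 T  0  1  2  3  3  4  5

5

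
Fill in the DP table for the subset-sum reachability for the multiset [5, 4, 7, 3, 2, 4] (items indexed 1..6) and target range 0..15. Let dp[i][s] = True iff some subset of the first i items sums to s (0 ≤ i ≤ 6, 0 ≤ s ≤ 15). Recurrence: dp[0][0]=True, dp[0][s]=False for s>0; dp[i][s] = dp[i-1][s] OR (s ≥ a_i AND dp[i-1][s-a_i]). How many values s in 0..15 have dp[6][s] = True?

i\s   0   1   2   3   4   5   6   7   8   9  10  11  12  13  14  15
  0   T   F   F   F   F   F   F   F   F   F   F   F   F   F   F   F
  1   T   F   F   F   F   T   F   F   F   F   F   F   F   F   F   F
  2   T   F   F   F   T   T   F   F   F   T   F   F   F   F   F   F
  3   T   F   F   F   T   T   F   T   F   T   F   T   T   F   F   F
  4   T   F   F   T   T   T   F   T   T   T   T   T   T   F   T   T
  5   T   F   T   T   T   T   T   T   T   T   T   T   T   T   T   T
  6   T   F   T   T   T   T   T   T   T   T   T   T   T   T   T   T

15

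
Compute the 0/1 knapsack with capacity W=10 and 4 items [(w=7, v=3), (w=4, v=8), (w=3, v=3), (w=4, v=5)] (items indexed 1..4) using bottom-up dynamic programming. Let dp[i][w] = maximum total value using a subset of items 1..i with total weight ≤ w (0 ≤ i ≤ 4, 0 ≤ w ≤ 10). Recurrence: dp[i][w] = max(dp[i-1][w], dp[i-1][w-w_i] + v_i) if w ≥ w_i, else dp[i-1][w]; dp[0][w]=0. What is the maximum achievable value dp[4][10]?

i\w   0   1   2   3   4   5   6   7   8   9  10
  0   0   0   0   0   0   0   0   0   0   0   0
  1   0   0   0   0   0   0   0   3   3   3   3
  2   0   0   0   0   8   8   8   8   8   8   8
  3   0   0   0   3   8   8   8  11  11  11  11
  4   0   0   0   3   8   8   8  11  13  13  13

13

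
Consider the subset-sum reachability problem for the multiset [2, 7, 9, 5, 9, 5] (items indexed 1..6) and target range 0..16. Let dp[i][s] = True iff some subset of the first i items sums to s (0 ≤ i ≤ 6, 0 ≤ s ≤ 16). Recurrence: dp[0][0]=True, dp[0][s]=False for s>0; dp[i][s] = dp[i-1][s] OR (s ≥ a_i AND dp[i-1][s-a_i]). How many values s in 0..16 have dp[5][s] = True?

9

i\s   0   1   2   3   4   5   6   7   8   9  10  11  12  13  14  15  16
  0   T   F   F   F   F   F   F   F   F   F   F   F   F   F   F   F   F
  1   T   F   T   F   F   F   F   F   F   F   F   F   F   F   F   F   F
  2   T   F   T   F   F   F   F   T   F   T   F   F   F   F   F   F   F
  3   T   F   T   F   F   F   F   T   F   T   F   T   F   F   F   F   T
  4   T   F   T   F   F   T   F   T   F   T   F   T   T   F   T   F   T
  5   T   F   T   F   F   T   F   T   F   T   F   T   T   F   T   F   T
  6   T   F   T   F   F   T   F   T   F   T   T   T   T   F   T   F   T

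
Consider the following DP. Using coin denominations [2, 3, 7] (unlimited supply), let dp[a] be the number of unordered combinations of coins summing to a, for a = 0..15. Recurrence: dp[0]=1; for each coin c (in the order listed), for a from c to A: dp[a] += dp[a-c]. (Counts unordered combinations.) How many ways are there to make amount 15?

5

after  coin     0     1     2     3     4     5     6     7     8     9    10    11    12    13    14    15
          2     1     0     1     0     1     0     1     0     1     0     1     0     1     0     1     0
          3     1     0     1     1     1     1     2     1     2     2     2     2     3     2     3     3
          7     1     0     1     1     1     1     2     2     2     3     3     3     4     4     5     5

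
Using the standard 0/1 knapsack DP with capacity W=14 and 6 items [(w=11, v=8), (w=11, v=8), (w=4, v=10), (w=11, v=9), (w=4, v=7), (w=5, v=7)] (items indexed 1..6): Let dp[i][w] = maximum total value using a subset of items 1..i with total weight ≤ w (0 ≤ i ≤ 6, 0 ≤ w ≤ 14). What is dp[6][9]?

i\w   0   1   2   3   4   5   6   7   8   9  10  11  12  13  14
  0   0   0   0   0   0   0   0   0   0   0   0   0   0   0   0
  1   0   0   0   0   0   0   0   0   0   0   0   8   8   8   8
  2   0   0   0   0   0   0   0   0   0   0   0   8   8   8   8
  3   0   0   0   0  10  10  10  10  10  10  10  10  10  10  10
  4   0   0   0   0  10  10  10  10  10  10  10  10  10  10  10
  5   0   0   0   0  10  10  10  10  17  17  17  17  17  17  17
  6   0   0   0   0  10  10  10  10  17  17  17  17  17  24  24

17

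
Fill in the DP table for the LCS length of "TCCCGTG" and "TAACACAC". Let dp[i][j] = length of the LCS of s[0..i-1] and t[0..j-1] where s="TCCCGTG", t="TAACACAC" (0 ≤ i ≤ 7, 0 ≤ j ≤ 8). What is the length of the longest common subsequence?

4

   ''  T  A  A  C  A  C  A  C
''  0  0  0  0  0  0  0  0  0
 T  0  1  1  1  1  1  1  1  1
 C  0  1  1  1  2  2  2  2  2
 C  0  1  1  1  2  2  3  3  3
 C  0  1  1  1  2  2  3  3  4
 G  0  1  1  1  2  2  3  3  4
 T  0  1  1  1  2  2  3  3  4
 G  0  1  1  1  2  2  3  3  4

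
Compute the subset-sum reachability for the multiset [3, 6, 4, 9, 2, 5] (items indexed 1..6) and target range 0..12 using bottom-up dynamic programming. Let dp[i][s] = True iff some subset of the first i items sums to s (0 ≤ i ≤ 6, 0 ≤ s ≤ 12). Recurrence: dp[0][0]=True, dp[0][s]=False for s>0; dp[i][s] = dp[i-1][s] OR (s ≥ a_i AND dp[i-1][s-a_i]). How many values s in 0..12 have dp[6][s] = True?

i\s   0   1   2   3   4   5   6   7   8   9  10  11  12
  0   T   F   F   F   F   F   F   F   F   F   F   F   F
  1   T   F   F   T   F   F   F   F   F   F   F   F   F
  2   T   F   F   T   F   F   T   F   F   T   F   F   F
  3   T   F   F   T   T   F   T   T   F   T   T   F   F
  4   T   F   F   T   T   F   T   T   F   T   T   F   T
  5   T   F   T   T   T   T   T   T   T   T   T   T   T
  6   T   F   T   T   T   T   T   T   T   T   T   T   T

12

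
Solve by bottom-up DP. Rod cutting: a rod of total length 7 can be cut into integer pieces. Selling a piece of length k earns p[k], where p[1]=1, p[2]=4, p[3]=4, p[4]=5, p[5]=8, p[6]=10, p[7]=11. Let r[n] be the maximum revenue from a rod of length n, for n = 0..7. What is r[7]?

13

   n    0    1    2    3    4    5    6    7
r[n]    0    1    4    5    8    9   12   13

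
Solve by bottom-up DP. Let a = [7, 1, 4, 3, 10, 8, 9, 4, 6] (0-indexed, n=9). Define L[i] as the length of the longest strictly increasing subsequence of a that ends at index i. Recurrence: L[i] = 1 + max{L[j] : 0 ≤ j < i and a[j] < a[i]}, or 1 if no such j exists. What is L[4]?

   i    0    1    2    3    4    5    6    7    8
a[i]    7    1    4    3   10    8    9    4    6
L[i]    1    1    2    2    3    3    4    3    4

3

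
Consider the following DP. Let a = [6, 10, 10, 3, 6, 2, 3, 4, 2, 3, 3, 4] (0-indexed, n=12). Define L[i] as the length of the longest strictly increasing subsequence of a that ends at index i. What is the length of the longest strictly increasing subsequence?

   i    0    1    2    3    4    5    6    7    8    9   10   11
a[i]    6   10   10    3    6    2    3    4    2    3    3    4
L[i]    1    2    2    1    2    1    2    3    1    2    2    3

3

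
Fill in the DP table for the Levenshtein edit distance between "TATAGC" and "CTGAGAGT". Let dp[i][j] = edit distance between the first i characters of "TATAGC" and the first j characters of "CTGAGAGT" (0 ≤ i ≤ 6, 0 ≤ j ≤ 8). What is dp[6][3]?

   ''  C  T  G  A  G  A  G  T
''  0  1  2  3  4  5  6  7  8
 T  1  1  1  2  3  4  5  6  7
 A  2  2  2  2  2  3  4  5  6
 T  3  3  2  3  3  3  4  5  5
 A  4  4  3  3  3  4  3  4  5
 G  5  5  4  3  4  3  4  3  4
 C  6  5  5  4  4  4  4  4  4

4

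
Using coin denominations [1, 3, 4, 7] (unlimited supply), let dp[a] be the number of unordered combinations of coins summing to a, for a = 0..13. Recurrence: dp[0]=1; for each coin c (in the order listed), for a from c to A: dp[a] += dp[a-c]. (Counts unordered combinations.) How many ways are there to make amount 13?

16

after  coin     0     1     2     3     4     5     6     7     8     9    10    11    12    13
          1     1     1     1     1     1     1     1     1     1     1     1     1     1     1
          3     1     1     1     2     2     2     3     3     3     4     4     4     5     5
          4     1     1     1     2     3     3     4     5     6     7     8     9    11    12
          7     1     1     1     2     3     3     4     6     7     8    10    12    14    16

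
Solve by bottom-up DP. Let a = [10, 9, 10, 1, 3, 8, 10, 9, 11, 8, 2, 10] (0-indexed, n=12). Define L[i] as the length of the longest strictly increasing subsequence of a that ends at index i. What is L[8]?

5

   i    0    1    2    3    4    5    6    7    8    9   10   11
a[i]   10    9   10    1    3    8   10    9   11    8    2   10
L[i]    1    1    2    1    2    3    4    4    5    3    2    5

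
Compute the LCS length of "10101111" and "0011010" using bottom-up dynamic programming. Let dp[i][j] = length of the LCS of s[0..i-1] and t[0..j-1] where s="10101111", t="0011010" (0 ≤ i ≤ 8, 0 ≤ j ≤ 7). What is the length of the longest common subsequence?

5

   ''  0  0  1  1  0  1  0
''  0  0  0  0  0  0  0  0
 1  0  0  0  1  1  1  1  1
 0  0  1  1  1  1  2  2  2
 1  0  1  1  2  2  2  3  3
 0  0  1  2  2  2  3  3  4
 1  0  1  2  3  3  3  4  4
 1  0  1  2  3  4  4  4  4
 1  0  1  2  3  4  4  5  5
 1  0  1  2  3  4  4  5  5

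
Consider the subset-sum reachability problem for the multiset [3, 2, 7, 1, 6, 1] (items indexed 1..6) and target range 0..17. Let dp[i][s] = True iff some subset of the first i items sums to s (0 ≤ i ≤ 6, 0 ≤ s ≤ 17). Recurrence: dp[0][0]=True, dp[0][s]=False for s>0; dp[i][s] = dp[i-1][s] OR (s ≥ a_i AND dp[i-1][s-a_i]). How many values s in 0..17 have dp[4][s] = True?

i\s   0   1   2   3   4   5   6   7   8   9  10  11  12  13  14  15  16  17
  0   T   F   F   F   F   F   F   F   F   F   F   F   F   F   F   F   F   F
  1   T   F   F   T   F   F   F   F   F   F   F   F   F   F   F   F   F   F
  2   T   F   T   T   F   T   F   F   F   F   F   F   F   F   F   F   F   F
  3   T   F   T   T   F   T   F   T   F   T   T   F   T   F   F   F   F   F
  4   T   T   T   T   T   T   T   T   T   T   T   T   T   T   F   F   F   F
  5   T   T   T   T   T   T   T   T   T   T   T   T   T   T   T   T   T   T
  6   T   T   T   T   T   T   T   T   T   T   T   T   T   T   T   T   T   T

14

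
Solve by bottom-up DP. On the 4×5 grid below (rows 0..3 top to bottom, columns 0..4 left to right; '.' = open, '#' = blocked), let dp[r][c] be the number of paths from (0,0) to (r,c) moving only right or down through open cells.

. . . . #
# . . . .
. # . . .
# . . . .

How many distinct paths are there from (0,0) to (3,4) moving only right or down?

r\c   0   1   2   3   4
  0   1   1   1   1   0
  1   0   1   2   3   3
  2   0   0   2   5   8
  3   0   0   2   7  15

15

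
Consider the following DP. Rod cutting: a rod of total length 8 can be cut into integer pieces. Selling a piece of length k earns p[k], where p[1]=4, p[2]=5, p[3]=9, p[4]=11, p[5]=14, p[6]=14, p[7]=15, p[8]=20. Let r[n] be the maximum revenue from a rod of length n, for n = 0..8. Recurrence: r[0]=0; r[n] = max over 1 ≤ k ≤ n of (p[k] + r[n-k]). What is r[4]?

16

   n    0    1    2    3    4    5    6    7    8
r[n]    0    4    8   12   16   20   24   28   32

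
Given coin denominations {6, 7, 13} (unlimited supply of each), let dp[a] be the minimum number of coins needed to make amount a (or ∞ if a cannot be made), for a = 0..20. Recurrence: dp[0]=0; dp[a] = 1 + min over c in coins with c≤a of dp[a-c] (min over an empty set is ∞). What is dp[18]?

 a  0  1  2  3  4  5  6  7  8  9 10 11 12 13 14 15 16 17 18 19 20
dp  0  -  -  -  -  -  1  1  -  -  -  -  2  1  2  -  -  -  3  2  2
(- denotes ∞ / unreachable)

3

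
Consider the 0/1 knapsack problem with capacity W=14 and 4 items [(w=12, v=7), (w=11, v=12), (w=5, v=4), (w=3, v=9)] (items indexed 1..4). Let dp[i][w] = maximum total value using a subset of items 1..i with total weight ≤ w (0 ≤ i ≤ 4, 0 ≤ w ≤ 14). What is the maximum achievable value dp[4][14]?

21

i\w   0   1   2   3   4   5   6   7   8   9  10  11  12  13  14
  0   0   0   0   0   0   0   0   0   0   0   0   0   0   0   0
  1   0   0   0   0   0   0   0   0   0   0   0   0   7   7   7
  2   0   0   0   0   0   0   0   0   0   0   0  12  12  12  12
  3   0   0   0   0   0   4   4   4   4   4   4  12  12  12  12
  4   0   0   0   9   9   9   9   9  13  13  13  13  13  13  21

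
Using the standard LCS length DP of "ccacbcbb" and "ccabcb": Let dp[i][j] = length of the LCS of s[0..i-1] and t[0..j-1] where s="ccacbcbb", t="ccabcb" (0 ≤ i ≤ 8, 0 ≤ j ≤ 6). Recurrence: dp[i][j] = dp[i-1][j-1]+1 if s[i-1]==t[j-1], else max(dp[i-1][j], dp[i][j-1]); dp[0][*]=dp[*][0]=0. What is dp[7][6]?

6

   ''  c  c  a  b  c  b
''  0  0  0  0  0  0  0
 c  0  1  1  1  1  1  1
 c  0  1  2  2  2  2  2
 a  0  1  2  3  3  3  3
 c  0  1  2  3  3  4  4
 b  0  1  2  3  4  4  5
 c  0  1  2  3  4  5  5
 b  0  1  2  3  4  5  6
 b  0  1  2  3  4  5  6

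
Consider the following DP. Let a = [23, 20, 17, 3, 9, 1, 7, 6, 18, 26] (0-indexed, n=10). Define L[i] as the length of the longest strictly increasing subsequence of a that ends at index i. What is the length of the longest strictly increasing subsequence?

   i    0    1    2    3    4    5    6    7    8    9
a[i]   23   20   17    3    9    1    7    6   18   26
L[i]    1    1    1    1    2    1    2    2    3    4

4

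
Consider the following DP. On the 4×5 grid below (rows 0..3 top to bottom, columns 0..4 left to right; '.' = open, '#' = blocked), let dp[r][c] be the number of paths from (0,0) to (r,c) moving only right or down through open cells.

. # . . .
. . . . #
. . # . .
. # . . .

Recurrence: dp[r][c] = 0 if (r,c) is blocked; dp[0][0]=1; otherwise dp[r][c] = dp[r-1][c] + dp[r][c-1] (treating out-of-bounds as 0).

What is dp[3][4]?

2

r\c   0   1   2   3   4
  0   1   0   0   0   0
  1   1   1   1   1   0
  2   1   2   0   1   1
  3   1   0   0   1   2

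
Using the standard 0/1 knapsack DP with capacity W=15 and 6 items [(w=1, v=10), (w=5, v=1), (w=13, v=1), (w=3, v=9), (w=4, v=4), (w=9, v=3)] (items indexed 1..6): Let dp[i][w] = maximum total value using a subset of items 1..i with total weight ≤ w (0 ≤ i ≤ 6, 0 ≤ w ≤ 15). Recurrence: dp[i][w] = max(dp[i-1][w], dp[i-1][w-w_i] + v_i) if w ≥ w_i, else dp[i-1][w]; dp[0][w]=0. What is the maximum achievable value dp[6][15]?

24

i\w   0   1   2   3   4   5   6   7   8   9  10  11  12  13  14  15
  0   0   0   0   0   0   0   0   0   0   0   0   0   0   0   0   0
  1   0  10  10  10  10  10  10  10  10  10  10  10  10  10  10  10
  2   0  10  10  10  10  10  11  11  11  11  11  11  11  11  11  11
  3   0  10  10  10  10  10  11  11  11  11  11  11  11  11  11  11
  4   0  10  10  10  19  19  19  19  19  20  20  20  20  20  20  20
  5   0  10  10  10  19  19  19  19  23  23  23  23  23  24  24  24
  6   0  10  10  10  19  19  19  19  23  23  23  23  23  24  24  24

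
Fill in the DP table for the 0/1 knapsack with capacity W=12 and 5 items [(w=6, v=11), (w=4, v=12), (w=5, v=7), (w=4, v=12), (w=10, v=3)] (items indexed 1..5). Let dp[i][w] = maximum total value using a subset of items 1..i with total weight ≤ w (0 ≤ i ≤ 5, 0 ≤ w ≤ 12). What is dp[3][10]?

23

i\w   0   1   2   3   4   5   6   7   8   9  10  11  12
  0   0   0   0   0   0   0   0   0   0   0   0   0   0
  1   0   0   0   0   0   0  11  11  11  11  11  11  11
  2   0   0   0   0  12  12  12  12  12  12  23  23  23
  3   0   0   0   0  12  12  12  12  12  19  23  23  23
  4   0   0   0   0  12  12  12  12  24  24  24  24  24
  5   0   0   0   0  12  12  12  12  24  24  24  24  24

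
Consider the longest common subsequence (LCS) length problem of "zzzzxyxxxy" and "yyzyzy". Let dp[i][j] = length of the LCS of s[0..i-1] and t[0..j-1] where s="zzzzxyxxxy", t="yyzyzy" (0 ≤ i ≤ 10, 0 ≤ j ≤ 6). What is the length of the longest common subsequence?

   ''  y  y  z  y  z  y
''  0  0  0  0  0  0  0
 z  0  0  0  1  1  1  1
 z  0  0  0  1  1  2  2
 z  0  0  0  1  1  2  2
 z  0  0  0  1  1  2  2
 x  0  0  0  1  1  2  2
 y  0  1  1  1  2  2  3
 x  0  1  1  1  2  2  3
 x  0  1  1  1  2  2  3
 x  0  1  1  1  2  2  3
 y  0  1  2  2  2  2  3

3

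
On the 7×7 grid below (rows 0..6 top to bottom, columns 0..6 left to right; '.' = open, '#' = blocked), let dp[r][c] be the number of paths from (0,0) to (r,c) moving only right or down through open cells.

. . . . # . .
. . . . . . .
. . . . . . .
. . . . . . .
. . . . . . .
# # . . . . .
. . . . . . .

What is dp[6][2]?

r\c   0   1   2   3   4   5   6
  0   1   1   1   1   0   0   0
  1   1   2   3   4   4   4   4
  2   1   3   6  10  14  18  22
  3   1   4  10  20  34  52  74
  4   1   5  15  35  69 121 195
  5   0   0  15  50 119 240 435
  6   0   0  15  65 184 424 859

15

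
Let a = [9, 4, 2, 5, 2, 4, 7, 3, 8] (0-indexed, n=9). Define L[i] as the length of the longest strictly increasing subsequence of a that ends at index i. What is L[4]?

   i    0    1    2    3    4    5    6    7    8
a[i]    9    4    2    5    2    4    7    3    8
L[i]    1    1    1    2    1    2    3    2    4

1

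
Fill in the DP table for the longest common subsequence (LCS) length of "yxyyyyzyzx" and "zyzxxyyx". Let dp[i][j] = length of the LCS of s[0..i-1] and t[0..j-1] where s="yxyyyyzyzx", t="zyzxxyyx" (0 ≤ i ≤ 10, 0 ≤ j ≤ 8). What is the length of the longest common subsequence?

5

   ''  z  y  z  x  x  y  y  x
''  0  0  0  0  0  0  0  0  0
 y  0  0  1  1  1  1  1  1  1
 x  0  0  1  1  2  2  2  2  2
 y  0  0  1  1  2  2  3  3  3
 y  0  0  1  1  2  2  3  4  4
 y  0  0  1  1  2  2  3  4  4
 y  0  0  1  1  2  2  3  4  4
 z  0  1  1  2  2  2  3  4  4
 y  0  1  2  2  2  2  3  4  4
 z  0  1  2  3  3  3  3  4  4
 x  0  1  2  3  4  4  4  4  5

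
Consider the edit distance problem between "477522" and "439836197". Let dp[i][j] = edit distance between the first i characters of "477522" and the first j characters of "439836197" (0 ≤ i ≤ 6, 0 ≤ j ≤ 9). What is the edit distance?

8

   ''  4  3  9  8  3  6  1  9  7
''  0  1  2  3  4  5  6  7  8  9
 4  1  0  1  2  3  4  5  6  7  8
 7  2  1  1  2  3  4  5  6  7  7
 7  3  2  2  2  3  4  5  6  7  7
 5  4  3  3  3  3  4  5  6  7  8
 2  5  4  4  4  4  4  5  6  7  8
 2  6  5  5  5  5  5  5  6  7  8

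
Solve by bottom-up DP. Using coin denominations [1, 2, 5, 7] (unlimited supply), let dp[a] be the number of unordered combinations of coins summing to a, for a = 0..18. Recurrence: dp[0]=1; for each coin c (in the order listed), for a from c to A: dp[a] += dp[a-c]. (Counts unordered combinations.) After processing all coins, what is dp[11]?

after  coin     0     1     2     3     4     5     6     7     8     9    10    11    12    13    14    15    16    17    18
          1     1     1     1     1     1     1     1     1     1     1     1     1     1     1     1     1     1     1     1
          2     1     1     2     2     3     3     4     4     5     5     6     6     7     7     8     8     9     9    10
          5     1     1     2     2     3     4     5     6     7     8    10    11    13    14    16    18    20    22    24
          7     1     1     2     2     3     4     5     7     8    10    12    14    17    19    23    26    30    34    38

14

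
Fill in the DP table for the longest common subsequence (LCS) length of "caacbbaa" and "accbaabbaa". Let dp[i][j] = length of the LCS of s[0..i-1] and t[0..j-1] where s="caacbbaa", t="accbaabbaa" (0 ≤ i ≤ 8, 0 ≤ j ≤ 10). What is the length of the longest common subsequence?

   ''  a  c  c  b  a  a  b  b  a  a
''  0  0  0  0  0  0  0  0  0  0  0
 c  0  0  1  1  1  1  1  1  1  1  1
 a  0  1  1  1  1  2  2  2  2  2  2
 a  0  1  1  1  1  2  3  3  3  3  3
 c  0  1  2  2  2  2  3  3  3  3  3
 b  0  1  2  2  3  3  3  4  4  4  4
 b  0  1  2  2  3  3  3  4  5  5  5
 a  0  1  2  2  3  4  4  4  5  6  6
 a  0  1  2  2  3  4  5  5  5  6  7

7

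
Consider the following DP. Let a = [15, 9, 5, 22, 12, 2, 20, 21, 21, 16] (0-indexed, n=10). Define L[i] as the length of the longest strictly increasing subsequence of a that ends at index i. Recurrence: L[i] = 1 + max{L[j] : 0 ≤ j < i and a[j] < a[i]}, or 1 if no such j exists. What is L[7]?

   i    0    1    2    3    4    5    6    7    8    9
a[i]   15    9    5   22   12    2   20   21   21   16
L[i]    1    1    1    2    2    1    3    4    4    3

4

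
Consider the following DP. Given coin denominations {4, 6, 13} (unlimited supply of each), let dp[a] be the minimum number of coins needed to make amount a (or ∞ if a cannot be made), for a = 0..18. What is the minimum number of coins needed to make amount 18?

3

 a  0  1  2  3  4  5  6  7  8  9 10 11 12 13 14 15 16 17 18
dp  0  -  -  -  1  -  1  -  2  -  2  -  2  1  3  -  3  2  3
(- denotes ∞ / unreachable)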